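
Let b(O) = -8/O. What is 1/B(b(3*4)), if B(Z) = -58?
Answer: -1/58 ≈ -0.017241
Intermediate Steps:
1/B(b(3*4)) = 1/(-58) = -1/58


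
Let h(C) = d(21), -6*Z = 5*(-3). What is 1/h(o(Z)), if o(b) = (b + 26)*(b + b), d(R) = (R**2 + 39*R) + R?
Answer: 1/1281 ≈ 0.00078064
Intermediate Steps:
Z = 5/2 (Z = -5*(-3)/6 = -1/6*(-15) = 5/2 ≈ 2.5000)
d(R) = R**2 + 40*R
o(b) = 2*b*(26 + b) (o(b) = (26 + b)*(2*b) = 2*b*(26 + b))
h(C) = 1281 (h(C) = 21*(40 + 21) = 21*61 = 1281)
1/h(o(Z)) = 1/1281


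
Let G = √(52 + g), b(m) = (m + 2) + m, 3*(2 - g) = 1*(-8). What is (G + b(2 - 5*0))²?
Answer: (18 + √510)²/9 ≈ 183.00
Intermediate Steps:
g = 14/3 (g = 2 - (-8)/3 = 2 - ⅓*(-8) = 2 + 8/3 = 14/3 ≈ 4.6667)
b(m) = 2 + 2*m (b(m) = (2 + m) + m = 2 + 2*m)
G = √510/3 (G = √(52 + 14/3) = √(170/3) = √510/3 ≈ 7.5277)
(G + b(2 - 5*0))² = (√510/3 + (2 + 2*(2 - 5*0)))² = (√510/3 + (2 + 2*(2 + 0)))² = (√510/3 + (2 + 2*2))² = (√510/3 + (2 + 4))² = (√510/3 + 6)² = (6 + √510/3)²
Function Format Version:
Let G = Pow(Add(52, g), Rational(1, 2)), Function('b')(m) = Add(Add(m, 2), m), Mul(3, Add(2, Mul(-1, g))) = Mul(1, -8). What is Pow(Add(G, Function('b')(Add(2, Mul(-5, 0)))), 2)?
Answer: Mul(Rational(1, 9), Pow(Add(18, Pow(510, Rational(1, 2))), 2)) ≈ 183.00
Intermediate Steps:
g = Rational(14, 3) (g = Add(2, Mul(Rational(-1, 3), Mul(1, -8))) = Add(2, Mul(Rational(-1, 3), -8)) = Add(2, Rational(8, 3)) = Rational(14, 3) ≈ 4.6667)
Function('b')(m) = Add(2, Mul(2, m)) (Function('b')(m) = Add(Add(2, m), m) = Add(2, Mul(2, m)))
G = Mul(Rational(1, 3), Pow(510, Rational(1, 2))) (G = Pow(Add(52, Rational(14, 3)), Rational(1, 2)) = Pow(Rational(170, 3), Rational(1, 2)) = Mul(Rational(1, 3), Pow(510, Rational(1, 2))) ≈ 7.5277)
Pow(Add(G, Function('b')(Add(2, Mul(-5, 0)))), 2) = Pow(Add(Mul(Rational(1, 3), Pow(510, Rational(1, 2))), Add(2, Mul(2, Add(2, Mul(-5, 0))))), 2) = Pow(Add(Mul(Rational(1, 3), Pow(510, Rational(1, 2))), Add(2, Mul(2, Add(2, 0)))), 2) = Pow(Add(Mul(Rational(1, 3), Pow(510, Rational(1, 2))), Add(2, Mul(2, 2))), 2) = Pow(Add(Mul(Rational(1, 3), Pow(510, Rational(1, 2))), Add(2, 4)), 2) = Pow(Add(Mul(Rational(1, 3), Pow(510, Rational(1, 2))), 6), 2) = Pow(Add(6, Mul(Rational(1, 3), Pow(510, Rational(1, 2)))), 2)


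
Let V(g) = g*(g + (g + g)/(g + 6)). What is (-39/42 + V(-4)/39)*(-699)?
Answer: 13747/182 ≈ 75.533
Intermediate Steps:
V(g) = g*(g + 2*g/(6 + g)) (V(g) = g*(g + (2*g)/(6 + g)) = g*(g + 2*g/(6 + g)))
(-39/42 + V(-4)/39)*(-699) = (-39/42 + ((-4)²*(8 - 4)/(6 - 4))/39)*(-699) = (-39*1/42 + (16*4/2)*(1/39))*(-699) = (-13/14 + (16*(½)*4)*(1/39))*(-699) = (-13/14 + 32*(1/39))*(-699) = (-13/14 + 32/39)*(-699) = -59/546*(-699) = 13747/182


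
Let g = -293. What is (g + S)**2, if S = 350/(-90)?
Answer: 7139584/81 ≈ 88143.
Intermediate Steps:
S = -35/9 (S = 350*(-1/90) = -35/9 ≈ -3.8889)
(g + S)**2 = (-293 - 35/9)**2 = (-2672/9)**2 = 7139584/81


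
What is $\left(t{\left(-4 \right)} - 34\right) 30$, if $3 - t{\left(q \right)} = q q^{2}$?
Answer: $990$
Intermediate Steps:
$t{\left(q \right)} = 3 - q^{3}$ ($t{\left(q \right)} = 3 - q q^{2} = 3 - q^{3}$)
$\left(t{\left(-4 \right)} - 34\right) 30 = \left(\left(3 - \left(-4\right)^{3}\right) - 34\right) 30 = \left(\left(3 - -64\right) - 34\right) 30 = \left(\left(3 + 64\right) - 34\right) 30 = \left(67 - 34\right) 30 = 33 \cdot 30 = 990$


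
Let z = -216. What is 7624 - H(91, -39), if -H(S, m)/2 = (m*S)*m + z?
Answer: 284014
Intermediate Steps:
H(S, m) = 432 - 2*S*m² (H(S, m) = -2*((m*S)*m - 216) = -2*((S*m)*m - 216) = -2*(S*m² - 216) = -2*(-216 + S*m²) = 432 - 2*S*m²)
7624 - H(91, -39) = 7624 - (432 - 2*91*(-39)²) = 7624 - (432 - 2*91*1521) = 7624 - (432 - 276822) = 7624 - 1*(-276390) = 7624 + 276390 = 284014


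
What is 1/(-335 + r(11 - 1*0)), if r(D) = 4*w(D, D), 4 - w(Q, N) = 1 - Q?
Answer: -1/279 ≈ -0.0035842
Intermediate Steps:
w(Q, N) = 3 + Q (w(Q, N) = 4 - (1 - Q) = 4 + (-1 + Q) = 3 + Q)
r(D) = 12 + 4*D (r(D) = 4*(3 + D) = 12 + 4*D)
1/(-335 + r(11 - 1*0)) = 1/(-335 + (12 + 4*(11 - 1*0))) = 1/(-335 + (12 + 4*(11 + 0))) = 1/(-335 + (12 + 4*11)) = 1/(-335 + (12 + 44)) = 1/(-335 + 56) = 1/(-279) = -1/279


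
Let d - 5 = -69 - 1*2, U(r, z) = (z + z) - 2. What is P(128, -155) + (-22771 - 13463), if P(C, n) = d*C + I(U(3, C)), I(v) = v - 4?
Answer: -44432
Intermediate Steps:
U(r, z) = -2 + 2*z (U(r, z) = 2*z - 2 = -2 + 2*z)
I(v) = -4 + v
d = -66 (d = 5 + (-69 - 1*2) = 5 + (-69 - 2) = 5 - 71 = -66)
P(C, n) = -6 - 64*C (P(C, n) = -66*C + (-4 + (-2 + 2*C)) = -66*C + (-6 + 2*C) = -6 - 64*C)
P(128, -155) + (-22771 - 13463) = (-6 - 64*128) + (-22771 - 13463) = (-6 - 8192) - 36234 = -8198 - 36234 = -44432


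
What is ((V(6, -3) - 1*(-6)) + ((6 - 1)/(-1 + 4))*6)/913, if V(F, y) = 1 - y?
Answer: 20/913 ≈ 0.021906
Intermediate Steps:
((V(6, -3) - 1*(-6)) + ((6 - 1)/(-1 + 4))*6)/913 = (((1 - 1*(-3)) - 1*(-6)) + ((6 - 1)/(-1 + 4))*6)/913 = (((1 + 3) + 6) + (5/3)*6)*(1/913) = ((4 + 6) + (5*(1/3))*6)*(1/913) = (10 + (5/3)*6)*(1/913) = (10 + 10)*(1/913) = 20*(1/913) = 20/913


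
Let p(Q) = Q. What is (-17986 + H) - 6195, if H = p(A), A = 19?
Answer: -24162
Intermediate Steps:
H = 19
(-17986 + H) - 6195 = (-17986 + 19) - 6195 = -17967 - 6195 = -24162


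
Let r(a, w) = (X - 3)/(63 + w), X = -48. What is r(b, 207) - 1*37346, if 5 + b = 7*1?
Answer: -3361157/90 ≈ -37346.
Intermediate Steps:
b = 2 (b = -5 + 7*1 = -5 + 7 = 2)
r(a, w) = -51/(63 + w) (r(a, w) = (-48 - 3)/(63 + w) = -51/(63 + w))
r(b, 207) - 1*37346 = -51/(63 + 207) - 1*37346 = -51/270 - 37346 = -51*1/270 - 37346 = -17/90 - 37346 = -3361157/90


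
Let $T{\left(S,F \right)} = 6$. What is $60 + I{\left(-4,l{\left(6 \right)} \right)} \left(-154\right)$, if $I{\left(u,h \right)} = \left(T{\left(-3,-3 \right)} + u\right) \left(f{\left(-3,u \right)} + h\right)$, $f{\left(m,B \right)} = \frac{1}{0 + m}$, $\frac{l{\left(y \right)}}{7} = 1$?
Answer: $- \frac{5980}{3} \approx -1993.3$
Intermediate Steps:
$l{\left(y \right)} = 7$ ($l{\left(y \right)} = 7 \cdot 1 = 7$)
$f{\left(m,B \right)} = \frac{1}{m}$
$I{\left(u,h \right)} = \left(6 + u\right) \left(- \frac{1}{3} + h\right)$ ($I{\left(u,h \right)} = \left(6 + u\right) \left(\frac{1}{-3} + h\right) = \left(6 + u\right) \left(- \frac{1}{3} + h\right)$)
$60 + I{\left(-4,l{\left(6 \right)} \right)} \left(-154\right) = 60 + \left(-2 + 6 \cdot 7 - - \frac{4}{3} + 7 \left(-4\right)\right) \left(-154\right) = 60 + \left(-2 + 42 + \frac{4}{3} - 28\right) \left(-154\right) = 60 + \frac{40}{3} \left(-154\right) = 60 - \frac{6160}{3} = - \frac{5980}{3}$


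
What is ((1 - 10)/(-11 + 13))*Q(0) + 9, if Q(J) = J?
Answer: 9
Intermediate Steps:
((1 - 10)/(-11 + 13))*Q(0) + 9 = ((1 - 10)/(-11 + 13))*0 + 9 = -9/2*0 + 9 = 0 + 9 = 9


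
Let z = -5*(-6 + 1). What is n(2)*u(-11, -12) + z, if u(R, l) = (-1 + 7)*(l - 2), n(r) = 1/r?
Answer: -17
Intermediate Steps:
z = 25 (z = -5*(-5) = 25)
u(R, l) = -12 + 6*l (u(R, l) = 6*(-2 + l) = -12 + 6*l)
n(2)*u(-11, -12) + z = (-12 + 6*(-12))/2 + 25 = (-12 - 72)/2 + 25 = (1/2)*(-84) + 25 = -42 + 25 = -17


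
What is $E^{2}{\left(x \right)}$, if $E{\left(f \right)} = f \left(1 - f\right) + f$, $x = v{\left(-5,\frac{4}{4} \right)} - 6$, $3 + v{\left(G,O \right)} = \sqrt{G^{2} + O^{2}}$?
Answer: $26025 - 5000 \sqrt{26} \approx 529.9$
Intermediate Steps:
$v{\left(G,O \right)} = -3 + \sqrt{G^{2} + O^{2}}$
$x = -9 + \sqrt{26}$ ($x = \left(-3 + \sqrt{\left(-5\right)^{2} + \left(\frac{4}{4}\right)^{2}}\right) - 6 = \left(-3 + \sqrt{25 + \left(4 \cdot \frac{1}{4}\right)^{2}}\right) - 6 = \left(-3 + \sqrt{25 + 1^{2}}\right) - 6 = \left(-3 + \sqrt{25 + 1}\right) - 6 = \left(-3 + \sqrt{26}\right) - 6 = -9 + \sqrt{26} \approx -3.901$)
$E{\left(f \right)} = f + f \left(1 - f\right)$
$E^{2}{\left(x \right)} = \left(\left(-9 + \sqrt{26}\right) \left(2 - \left(-9 + \sqrt{26}\right)\right)\right)^{2} = \left(\left(-9 + \sqrt{26}\right) \left(2 + \left(9 - \sqrt{26}\right)\right)\right)^{2} = \left(\left(-9 + \sqrt{26}\right) \left(11 - \sqrt{26}\right)\right)^{2} = \left(-9 + \sqrt{26}\right)^{2} \left(11 - \sqrt{26}\right)^{2}$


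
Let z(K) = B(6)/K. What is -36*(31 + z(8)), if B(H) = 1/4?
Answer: -8937/8 ≈ -1117.1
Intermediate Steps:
B(H) = ¼
z(K) = 1/(4*K)
-36*(31 + z(8)) = -36*(31 + (¼)/8) = -36*(31 + (¼)*(⅛)) = -36*(31 + 1/32) = -36*993/32 = -8937/8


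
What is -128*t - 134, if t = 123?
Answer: -15878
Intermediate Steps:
-128*t - 134 = -128*123 - 134 = -15744 - 134 = -15878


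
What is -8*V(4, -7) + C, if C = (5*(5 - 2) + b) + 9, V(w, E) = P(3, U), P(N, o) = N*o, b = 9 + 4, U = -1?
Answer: 61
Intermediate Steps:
b = 13
V(w, E) = -3 (V(w, E) = 3*(-1) = -3)
C = 37 (C = (5*(5 - 2) + 13) + 9 = (5*3 + 13) + 9 = (15 + 13) + 9 = 28 + 9 = 37)
-8*V(4, -7) + C = -8*(-3) + 37 = 24 + 37 = 61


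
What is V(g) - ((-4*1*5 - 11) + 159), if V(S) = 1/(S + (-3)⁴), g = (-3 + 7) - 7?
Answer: -9983/78 ≈ -127.99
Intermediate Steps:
g = -3 (g = 4 - 7 = -3)
V(S) = 1/(81 + S) (V(S) = 1/(S + 81) = 1/(81 + S))
V(g) - ((-4*1*5 - 11) + 159) = 1/(81 - 3) - ((-4*1*5 - 11) + 159) = 1/78 - ((-4*5 - 11) + 159) = 1/78 - ((-20 - 11) + 159) = 1/78 - (-31 + 159) = 1/78 - 1*128 = 1/78 - 128 = -9983/78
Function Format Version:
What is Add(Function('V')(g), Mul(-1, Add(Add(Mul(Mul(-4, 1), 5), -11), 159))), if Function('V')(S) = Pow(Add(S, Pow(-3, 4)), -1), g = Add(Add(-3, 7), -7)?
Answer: Rational(-9983, 78) ≈ -127.99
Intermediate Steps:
g = -3 (g = Add(4, -7) = -3)
Function('V')(S) = Pow(Add(81, S), -1) (Function('V')(S) = Pow(Add(S, 81), -1) = Pow(Add(81, S), -1))
Add(Function('V')(g), Mul(-1, Add(Add(Mul(Mul(-4, 1), 5), -11), 159))) = Add(Pow(Add(81, -3), -1), Mul(-1, Add(Add(Mul(Mul(-4, 1), 5), -11), 159))) = Add(Pow(78, -1), Mul(-1, Add(Add(Mul(-4, 5), -11), 159))) = Add(Rational(1, 78), Mul(-1, Add(Add(-20, -11), 159))) = Add(Rational(1, 78), Mul(-1, Add(-31, 159))) = Add(Rational(1, 78), Mul(-1, 128)) = Add(Rational(1, 78), -128) = Rational(-9983, 78)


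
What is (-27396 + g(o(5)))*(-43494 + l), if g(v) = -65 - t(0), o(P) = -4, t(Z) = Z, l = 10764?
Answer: 898798530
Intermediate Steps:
g(v) = -65 (g(v) = -65 - 1*0 = -65 + 0 = -65)
(-27396 + g(o(5)))*(-43494 + l) = (-27396 - 65)*(-43494 + 10764) = -27461*(-32730) = 898798530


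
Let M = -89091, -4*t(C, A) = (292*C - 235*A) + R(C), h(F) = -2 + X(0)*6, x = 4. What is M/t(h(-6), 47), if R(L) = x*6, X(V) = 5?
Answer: -356364/2845 ≈ -125.26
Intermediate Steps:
R(L) = 24 (R(L) = 4*6 = 24)
h(F) = 28 (h(F) = -2 + 5*6 = -2 + 30 = 28)
t(C, A) = -6 - 73*C + 235*A/4 (t(C, A) = -((292*C - 235*A) + 24)/4 = -((-235*A + 292*C) + 24)/4 = -(24 - 235*A + 292*C)/4 = -6 - 73*C + 235*A/4)
M/t(h(-6), 47) = -89091/(-6 - 73*28 + (235/4)*47) = -89091/(-6 - 2044 + 11045/4) = -89091/2845/4 = -89091*4/2845 = -356364/2845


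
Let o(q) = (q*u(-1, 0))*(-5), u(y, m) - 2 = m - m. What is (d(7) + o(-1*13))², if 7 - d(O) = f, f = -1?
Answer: 19044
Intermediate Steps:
d(O) = 8 (d(O) = 7 - 1*(-1) = 7 + 1 = 8)
u(y, m) = 2 (u(y, m) = 2 + (m - m) = 2 + 0 = 2)
o(q) = -10*q (o(q) = (q*2)*(-5) = (2*q)*(-5) = -10*q)
(d(7) + o(-1*13))² = (8 - (-10)*13)² = (8 - 10*(-13))² = (8 + 130)² = 138² = 19044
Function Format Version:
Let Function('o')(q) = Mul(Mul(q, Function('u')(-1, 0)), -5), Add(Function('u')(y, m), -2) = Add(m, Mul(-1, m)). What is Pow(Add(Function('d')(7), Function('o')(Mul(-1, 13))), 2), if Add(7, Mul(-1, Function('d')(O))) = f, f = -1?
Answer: 19044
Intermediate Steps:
Function('d')(O) = 8 (Function('d')(O) = Add(7, Mul(-1, -1)) = Add(7, 1) = 8)
Function('u')(y, m) = 2 (Function('u')(y, m) = Add(2, Add(m, Mul(-1, m))) = Add(2, 0) = 2)
Function('o')(q) = Mul(-10, q) (Function('o')(q) = Mul(Mul(q, 2), -5) = Mul(Mul(2, q), -5) = Mul(-10, q))
Pow(Add(Function('d')(7), Function('o')(Mul(-1, 13))), 2) = Pow(Add(8, Mul(-10, Mul(-1, 13))), 2) = Pow(Add(8, Mul(-10, -13)), 2) = Pow(Add(8, 130), 2) = Pow(138, 2) = 19044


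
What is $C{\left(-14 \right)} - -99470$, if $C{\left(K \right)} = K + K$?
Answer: $99442$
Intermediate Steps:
$C{\left(K \right)} = 2 K$
$C{\left(-14 \right)} - -99470 = 2 \left(-14\right) - -99470 = -28 + 99470 = 99442$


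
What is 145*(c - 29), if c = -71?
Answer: -14500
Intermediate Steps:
145*(c - 29) = 145*(-71 - 29) = 145*(-100) = -14500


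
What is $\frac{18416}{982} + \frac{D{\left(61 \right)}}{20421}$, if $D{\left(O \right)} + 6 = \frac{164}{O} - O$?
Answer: $\frac{11468304455}{611629371} \approx 18.75$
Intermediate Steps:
$D{\left(O \right)} = -6 - O + \frac{164}{O}$ ($D{\left(O \right)} = -6 - \left(O - \frac{164}{O}\right) = -6 - O + \frac{164}{O}$)
$\frac{18416}{982} + \frac{D{\left(61 \right)}}{20421} = \frac{18416}{982} + \frac{-6 - 61 + \frac{164}{61}}{20421} = 18416 \cdot \frac{1}{982} + \left(-6 - 61 + 164 \cdot \frac{1}{61}\right) \frac{1}{20421} = \frac{9208}{491} + \left(-6 - 61 + \frac{164}{61}\right) \frac{1}{20421} = \frac{9208}{491} - \frac{3923}{1245681} = \frac{11468304455}{611629371}$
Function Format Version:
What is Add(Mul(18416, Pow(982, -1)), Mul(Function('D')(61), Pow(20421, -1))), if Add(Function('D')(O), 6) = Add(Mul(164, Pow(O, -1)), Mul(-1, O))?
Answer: Rational(11468304455, 611629371) ≈ 18.750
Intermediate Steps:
Function('D')(O) = Add(-6, Mul(-1, O), Mul(164, Pow(O, -1))) (Function('D')(O) = Add(-6, Add(Mul(164, Pow(O, -1)), Mul(-1, O))) = Add(-6, Add(Mul(-1, O), Mul(164, Pow(O, -1)))) = Add(-6, Mul(-1, O), Mul(164, Pow(O, -1))))
Add(Mul(18416, Pow(982, -1)), Mul(Function('D')(61), Pow(20421, -1))) = Add(Mul(18416, Pow(982, -1)), Mul(Add(-6, Mul(-1, 61), Mul(164, Pow(61, -1))), Pow(20421, -1))) = Add(Mul(18416, Rational(1, 982)), Mul(Add(-6, -61, Mul(164, Rational(1, 61))), Rational(1, 20421))) = Add(Rational(9208, 491), Mul(Add(-6, -61, Rational(164, 61)), Rational(1, 20421))) = Add(Rational(9208, 491), Mul(Rational(-3923, 61), Rational(1, 20421))) = Add(Rational(9208, 491), Rational(-3923, 1245681)) = Rational(11468304455, 611629371)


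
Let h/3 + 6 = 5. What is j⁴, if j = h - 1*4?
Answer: 2401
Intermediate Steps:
h = -3 (h = -18 + 3*5 = -18 + 15 = -3)
j = -7 (j = -3 - 1*4 = -3 - 4 = -7)
j⁴ = (-7)⁴ = 2401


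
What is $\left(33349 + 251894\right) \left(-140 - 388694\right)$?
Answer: $-110912176662$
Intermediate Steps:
$\left(33349 + 251894\right) \left(-140 - 388694\right) = 285243 \left(-388834\right) = -110912176662$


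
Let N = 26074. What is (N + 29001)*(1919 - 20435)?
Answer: -1019768700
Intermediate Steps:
(N + 29001)*(1919 - 20435) = (26074 + 29001)*(1919 - 20435) = 55075*(-18516) = -1019768700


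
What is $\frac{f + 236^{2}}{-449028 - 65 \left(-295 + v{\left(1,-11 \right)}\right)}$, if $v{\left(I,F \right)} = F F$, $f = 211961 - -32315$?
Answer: $- \frac{149986}{218859} \approx -0.68531$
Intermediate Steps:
$f = 244276$ ($f = 211961 + 32315 = 244276$)
$v{\left(I,F \right)} = F^{2}$
$\frac{f + 236^{2}}{-449028 - 65 \left(-295 + v{\left(1,-11 \right)}\right)} = \frac{244276 + 236^{2}}{-449028 - 65 \left(-295 + \left(-11\right)^{2}\right)} = \frac{244276 + 55696}{-449028 - 65 \left(-295 + 121\right)} = \frac{299972}{-449028 - -11310} = \frac{299972}{-449028 + 11310} = \frac{299972}{-437718} = 299972 \left(- \frac{1}{437718}\right) = - \frac{149986}{218859}$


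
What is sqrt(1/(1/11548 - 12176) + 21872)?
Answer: 2*sqrt(108106380584930305123)/140608447 ≈ 147.89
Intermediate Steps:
sqrt(1/(1/11548 - 12176) + 21872) = sqrt(1/(-140608447/11548) + 21872) = sqrt(-11548/140608447 + 21872) = sqrt(3075387941236/140608447) = 2*sqrt(108106380584930305123)/140608447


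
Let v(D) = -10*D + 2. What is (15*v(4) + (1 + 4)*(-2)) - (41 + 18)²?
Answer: -4061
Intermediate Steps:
v(D) = 2 - 10*D
(15*v(4) + (1 + 4)*(-2)) - (41 + 18)² = (15*(2 - 10*4) + (1 + 4)*(-2)) - (41 + 18)² = (15*(2 - 40) + 5*(-2)) - 1*59² = (15*(-38) - 10) - 1*3481 = (-570 - 10) - 3481 = -580 - 3481 = -4061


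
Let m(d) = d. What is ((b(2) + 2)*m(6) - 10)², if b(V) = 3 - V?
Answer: 64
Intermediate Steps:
((b(2) + 2)*m(6) - 10)² = (((3 - 1*2) + 2)*6 - 10)² = (((3 - 2) + 2)*6 - 10)² = ((1 + 2)*6 - 10)² = (3*6 - 10)² = (18 - 10)² = 8² = 64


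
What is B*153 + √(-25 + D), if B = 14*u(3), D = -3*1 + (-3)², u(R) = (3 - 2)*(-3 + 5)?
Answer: 4284 + I*√19 ≈ 4284.0 + 4.3589*I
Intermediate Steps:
u(R) = 2 (u(R) = 1*2 = 2)
D = 6 (D = -3 + 9 = 6)
B = 28 (B = 14*2 = 28)
B*153 + √(-25 + D) = 28*153 + √(-25 + 6) = 4284 + √(-19) = 4284 + I*√19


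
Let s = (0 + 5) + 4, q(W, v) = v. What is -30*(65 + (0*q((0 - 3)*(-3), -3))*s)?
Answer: -1950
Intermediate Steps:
s = 9 (s = 5 + 4 = 9)
-30*(65 + (0*q((0 - 3)*(-3), -3))*s) = -30*(65 + (0*(-3))*9) = -30*(65 + 0*9) = -30*(65 + 0) = -30*65 = -1950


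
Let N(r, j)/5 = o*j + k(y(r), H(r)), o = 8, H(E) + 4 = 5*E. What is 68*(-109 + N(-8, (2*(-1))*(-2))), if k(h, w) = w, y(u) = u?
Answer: -11492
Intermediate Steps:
H(E) = -4 + 5*E
N(r, j) = -20 + 25*r + 40*j (N(r, j) = 5*(8*j + (-4 + 5*r)) = 5*(-4 + 5*r + 8*j) = -20 + 25*r + 40*j)
68*(-109 + N(-8, (2*(-1))*(-2))) = 68*(-109 + (-20 + 25*(-8) + 40*((2*(-1))*(-2)))) = 68*(-109 + (-20 - 200 + 40*(-2*(-2)))) = 68*(-109 + (-20 - 200 + 40*4)) = 68*(-109 + (-20 - 200 + 160)) = 68*(-109 - 60) = 68*(-169) = -11492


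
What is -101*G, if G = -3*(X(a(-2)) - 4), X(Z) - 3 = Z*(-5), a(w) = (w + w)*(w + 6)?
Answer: 23937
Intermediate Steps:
a(w) = 2*w*(6 + w) (a(w) = (2*w)*(6 + w) = 2*w*(6 + w))
X(Z) = 3 - 5*Z (X(Z) = 3 + Z*(-5) = 3 - 5*Z)
G = -237 (G = -3*((3 - 10*(-2)*(6 - 2)) - 4) = -3*((3 - 10*(-2)*4) - 4) = -3*((3 - 5*(-16)) - 4) = -3*((3 + 80) - 4) = -3*(83 - 4) = -3*79 = -237)
-101*G = -101*(-237) = 23937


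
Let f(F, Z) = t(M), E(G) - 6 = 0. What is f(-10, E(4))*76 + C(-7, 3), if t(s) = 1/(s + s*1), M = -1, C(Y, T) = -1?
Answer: -39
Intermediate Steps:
E(G) = 6 (E(G) = 6 + 0 = 6)
t(s) = 1/(2*s) (t(s) = 1/(s + s) = 1/(2*s))
f(F, Z) = -½ (f(F, Z) = (½)/(-1) = (½)*(-1) = -½)
f(-10, E(4))*76 + C(-7, 3) = -½*76 - 1 = -38 - 1 = -39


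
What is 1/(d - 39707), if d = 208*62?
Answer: -1/26811 ≈ -3.7298e-5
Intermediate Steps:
d = 12896
1/(d - 39707) = 1/(12896 - 39707) = 1/(-26811) = -1/26811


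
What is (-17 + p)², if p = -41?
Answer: 3364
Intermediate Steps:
(-17 + p)² = (-17 - 41)² = (-58)² = 3364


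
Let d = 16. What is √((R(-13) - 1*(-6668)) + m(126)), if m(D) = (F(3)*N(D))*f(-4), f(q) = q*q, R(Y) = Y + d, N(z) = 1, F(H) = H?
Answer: √6719 ≈ 81.969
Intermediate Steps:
R(Y) = 16 + Y (R(Y) = Y + 16 = 16 + Y)
f(q) = q²
m(D) = 48 (m(D) = (3*1)*(-4)² = 3*16 = 48)
√((R(-13) - 1*(-6668)) + m(126)) = √(((16 - 13) - 1*(-6668)) + 48) = √((3 + 6668) + 48) = √(6671 + 48) = √6719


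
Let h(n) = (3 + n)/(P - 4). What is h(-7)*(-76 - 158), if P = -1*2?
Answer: -156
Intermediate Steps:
P = -2
h(n) = -1/2 - n/6 (h(n) = (3 + n)/(-2 - 4) = (3 + n)/(-6) = (3 + n)*(-1/6) = -1/2 - n/6)
h(-7)*(-76 - 158) = (-1/2 - 1/6*(-7))*(-76 - 158) = (-1/2 + 7/6)*(-234) = (2/3)*(-234) = -156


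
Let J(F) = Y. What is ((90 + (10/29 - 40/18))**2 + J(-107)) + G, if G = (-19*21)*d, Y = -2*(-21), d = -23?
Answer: 1157007499/68121 ≈ 16985.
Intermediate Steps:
Y = 42
J(F) = 42
G = 9177 (G = -19*21*(-23) = -399*(-23) = 9177)
((90 + (10/29 - 40/18))**2 + J(-107)) + G = ((90 + (10/29 - 40/18))**2 + 42) + 9177 = ((90 + (10*(1/29) - 40*1/18))**2 + 42) + 9177 = ((90 + (10/29 - 20/9))**2 + 42) + 9177 = ((90 - 490/261)**2 + 42) + 9177 = ((23000/261)**2 + 42) + 9177 = (529000000/68121 + 42) + 9177 = 531861082/68121 + 9177 = 1157007499/68121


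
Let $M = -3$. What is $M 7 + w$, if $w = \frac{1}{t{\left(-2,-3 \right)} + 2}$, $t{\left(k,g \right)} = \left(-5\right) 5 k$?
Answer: $- \frac{1091}{52} \approx -20.981$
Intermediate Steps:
$t{\left(k,g \right)} = - 25 k$
$w = \frac{1}{52}$ ($w = \frac{1}{\left(-25\right) \left(-2\right) + 2} = \frac{1}{50 + 2} = \frac{1}{52} \approx 0.019231$)
$M 7 + w = \left(-3\right) 7 + \frac{1}{52} = -21 + \frac{1}{52} = - \frac{1091}{52}$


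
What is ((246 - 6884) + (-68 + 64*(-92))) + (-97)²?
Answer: -3185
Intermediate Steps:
((246 - 6884) + (-68 + 64*(-92))) + (-97)² = (-6638 + (-68 - 5888)) + 9409 = (-6638 - 5956) + 9409 = -12594 + 9409 = -3185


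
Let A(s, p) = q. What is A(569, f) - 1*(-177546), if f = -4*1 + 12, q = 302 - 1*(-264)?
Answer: 178112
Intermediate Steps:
q = 566 (q = 302 + 264 = 566)
f = 8 (f = -4 + 12 = 8)
A(s, p) = 566
A(569, f) - 1*(-177546) = 566 - 1*(-177546) = 566 + 177546 = 178112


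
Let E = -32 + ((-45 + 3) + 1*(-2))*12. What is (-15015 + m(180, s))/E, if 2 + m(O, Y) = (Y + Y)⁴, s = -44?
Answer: -59954519/560 ≈ -1.0706e+5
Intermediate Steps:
m(O, Y) = -2 + 16*Y⁴ (m(O, Y) = -2 + (Y + Y)⁴ = -2 + (2*Y)⁴ = -2 + 16*Y⁴)
E = -560 (E = -32 + (-42 - 2)*12 = -32 - 44*12 = -32 - 528 = -560)
(-15015 + m(180, s))/E = (-15015 + (-2 + 16*(-44)⁴))/(-560) = (-15015 + (-2 + 16*3748096))*(-1/560) = (-15015 + (-2 + 59969536))*(-1/560) = (-15015 + 59969534)*(-1/560) = 59954519*(-1/560) = -59954519/560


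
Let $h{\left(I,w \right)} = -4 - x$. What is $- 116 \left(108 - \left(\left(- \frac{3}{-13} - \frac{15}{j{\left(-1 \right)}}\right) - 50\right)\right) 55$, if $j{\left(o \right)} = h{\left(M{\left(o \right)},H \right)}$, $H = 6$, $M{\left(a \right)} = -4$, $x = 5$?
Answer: $- \frac{38841440}{39} \approx -9.9593 \cdot 10^{5}$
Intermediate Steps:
$h{\left(I,w \right)} = -9$ ($h{\left(I,w \right)} = -4 - 5 = -9$)
$j{\left(o \right)} = -9$
$- 116 \left(108 - \left(\left(- \frac{3}{-13} - \frac{15}{j{\left(-1 \right)}}\right) - 50\right)\right) 55 = - 116 \left(108 - \left(\left(- \frac{3}{-13} - \frac{15}{-9}\right) - 50\right)\right) 55 = - 116 \left(108 - \left(\left(\left(-3\right) \left(- \frac{1}{13}\right) - - \frac{5}{3}\right) - 50\right)\right) 55 = - 116 \left(108 - \left(\left(\frac{3}{13} + \frac{5}{3}\right) - 50\right)\right) 55 = - 116 \left(108 - \left(\frac{74}{39} - 50\right)\right) 55 = - 116 \left(108 - - \frac{1876}{39}\right) 55 = - 116 \left(108 + \frac{1876}{39}\right) 55 = \left(-116\right) \frac{6088}{39} \cdot 55 = \left(- \frac{706208}{39}\right) 55 = - \frac{38841440}{39}$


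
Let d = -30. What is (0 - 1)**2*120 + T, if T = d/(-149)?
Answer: 17910/149 ≈ 120.20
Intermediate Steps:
T = 30/149 (T = -30/(-149) = -30*(-1/149) = 30/149 ≈ 0.20134)
(0 - 1)**2*120 + T = (0 - 1)**2*120 + 30/149 = (-1)**2*120 + 30/149 = 1*120 + 30/149 = 120 + 30/149 = 17910/149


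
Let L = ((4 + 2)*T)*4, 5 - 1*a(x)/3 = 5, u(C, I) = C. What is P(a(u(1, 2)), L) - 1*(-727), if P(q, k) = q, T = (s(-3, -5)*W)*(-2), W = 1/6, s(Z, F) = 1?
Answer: 727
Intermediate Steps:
W = 1/6 ≈ 0.16667
a(x) = 0 (a(x) = 15 - 3*5 = 15 - 15 = 0)
T = -1/3 (T = (1*(1/6))*(-2) = (1/6)*(-2) = -1/3 ≈ -0.33333)
L = -8 (L = ((4 + 2)*(-1/3))*4 = (6*(-1/3))*4 = -2*4 = -8)
P(a(u(1, 2)), L) - 1*(-727) = 0 - 1*(-727) = 0 + 727 = 727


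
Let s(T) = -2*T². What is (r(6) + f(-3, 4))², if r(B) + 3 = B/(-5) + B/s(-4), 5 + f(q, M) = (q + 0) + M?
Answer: 450241/6400 ≈ 70.350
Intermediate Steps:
f(q, M) = -5 + M + q (f(q, M) = -5 + ((q + 0) + M) = -5 + (q + M) = -5 + (M + q) = -5 + M + q)
r(B) = -3 - 37*B/160 (r(B) = -3 + (B/(-5) + B/((-2*(-4)²))) = -3 + (B*(-⅕) + B/((-2*16))) = -3 + (-B/5 + B/(-32)) = -3 + (-B/5 + B*(-1/32)) = -3 + (-B/5 - B/32) = -3 - 37*B/160)
(r(6) + f(-3, 4))² = ((-3 - 37/160*6) + (-5 + 4 - 3))² = ((-3 - 111/80) - 4)² = (-351/80 - 4)² = (-671/80)² = 450241/6400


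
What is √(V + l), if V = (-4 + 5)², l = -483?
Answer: I*√482 ≈ 21.954*I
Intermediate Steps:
V = 1 (V = 1² = 1)
√(V + l) = √(1 - 483) = √(-482) = I*√482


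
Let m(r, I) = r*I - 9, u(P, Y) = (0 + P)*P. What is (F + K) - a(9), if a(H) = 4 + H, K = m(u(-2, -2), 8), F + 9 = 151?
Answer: 152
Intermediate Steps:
F = 142 (F = -9 + 151 = 142)
u(P, Y) = P**2 (u(P, Y) = P*P = P**2)
m(r, I) = -9 + I*r (m(r, I) = I*r - 9 = -9 + I*r)
K = 23 (K = -9 + 8*(-2)**2 = -9 + 8*4 = -9 + 32 = 23)
(F + K) - a(9) = (142 + 23) - (4 + 9) = 165 - 1*13 = 165 - 13 = 152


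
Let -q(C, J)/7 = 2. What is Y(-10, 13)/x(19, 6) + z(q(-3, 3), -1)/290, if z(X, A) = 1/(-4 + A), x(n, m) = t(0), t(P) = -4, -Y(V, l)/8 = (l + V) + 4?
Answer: 20299/1450 ≈ 13.999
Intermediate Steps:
Y(V, l) = -32 - 8*V - 8*l (Y(V, l) = -8*((l + V) + 4) = -8*((V + l) + 4) = -8*(4 + V + l) = -32 - 8*V - 8*l)
q(C, J) = -14 (q(C, J) = -7*2 = -14)
x(n, m) = -4
Y(-10, 13)/x(19, 6) + z(q(-3, 3), -1)/290 = (-32 - 8*(-10) - 8*13)/(-4) + 1/(-4 - 1*290) = (-32 + 80 - 104)*(-1/4) + (1/290)/(-5) = -56*(-1/4) - 1/5*1/290 = 14 - 1/1450 = 20299/1450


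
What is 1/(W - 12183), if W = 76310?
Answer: 1/64127 ≈ 1.5594e-5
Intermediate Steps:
1/(W - 12183) = 1/(76310 - 12183) = 1/64127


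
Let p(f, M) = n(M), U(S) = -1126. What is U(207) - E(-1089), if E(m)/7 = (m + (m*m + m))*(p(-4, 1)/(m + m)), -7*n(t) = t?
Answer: -3339/2 ≈ -1669.5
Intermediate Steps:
n(t) = -t/7
p(f, M) = -M/7
E(m) = -(m² + 2*m)/(2*m) (E(m) = 7*((m + (m*m + m))*((-⅐*1)/(m + m))) = 7*((m + (m² + m))*(-1/(2*m)/7)) = 7*((m + (m + m²))*(-1/(14*m))) = 7*((m² + 2*m)*(-1/(14*m))) = 7*(-(m² + 2*m)/(14*m)) = -(m² + 2*m)/(2*m))
U(207) - E(-1089) = -1126 - (-1 - ½*(-1089)) = -1126 - (-1 + 1089/2) = -1126 - 1*1087/2 = -1126 - 1087/2 = -3339/2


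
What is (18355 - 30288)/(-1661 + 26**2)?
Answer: 11933/985 ≈ 12.115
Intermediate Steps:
(18355 - 30288)/(-1661 + 26**2) = -11933/(-1661 + 676) = -11933/(-985) = -11933*(-1/985) = 11933/985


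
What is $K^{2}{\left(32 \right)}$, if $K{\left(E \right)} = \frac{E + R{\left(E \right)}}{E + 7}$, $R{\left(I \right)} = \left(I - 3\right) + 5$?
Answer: $\frac{484}{169} \approx 2.8639$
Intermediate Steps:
$R{\left(I \right)} = 2 + I$ ($R{\left(I \right)} = \left(-3 + I\right) + 5 = 2 + I$)
$K{\left(E \right)} = \frac{2 + 2 E}{7 + E}$ ($K{\left(E \right)} = \frac{E + \left(2 + E\right)}{E + 7} = \frac{2 + 2 E}{7 + E}$)
$K^{2}{\left(32 \right)} = \left(\frac{2 \left(1 + 32\right)}{7 + 32}\right)^{2} = \left(2 \cdot \frac{1}{39} \cdot 33\right)^{2} = \left(\frac{22}{13}\right)^{2} = \frac{484}{169}$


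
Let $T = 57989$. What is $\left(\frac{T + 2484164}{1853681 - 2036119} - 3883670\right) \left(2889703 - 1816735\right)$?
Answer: $- \frac{20006096270152668}{4801} \approx -4.1671 \cdot 10^{12}$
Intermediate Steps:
$\left(\frac{T + 2484164}{1853681 - 2036119} - 3883670\right) \left(2889703 - 1816735\right) = \left(\frac{57989 + 2484164}{1853681 - 2036119} - 3883670\right) \left(2889703 - 1816735\right) = \left(\frac{2542153}{-182438} - 3883670\right) 1072968 = \left(2542153 \left(- \frac{1}{182438}\right) - 3883670\right) 1072968 = \left(- \frac{2542153}{182438} - 3883670\right) 1072968 = \left(- \frac{708531529613}{182438}\right) 1072968 = - \frac{20006096270152668}{4801}$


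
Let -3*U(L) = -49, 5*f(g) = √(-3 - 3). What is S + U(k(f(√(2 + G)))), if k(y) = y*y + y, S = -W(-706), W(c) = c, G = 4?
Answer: 2167/3 ≈ 722.33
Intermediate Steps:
f(g) = I*√6/5 (f(g) = √(-3 - 3)/5 = √(-6)/5 = (I*√6)/5 = I*√6/5)
S = 706 (S = -1*(-706) = 706)
k(y) = y + y² (k(y) = y² + y = y + y²)
U(L) = 49/3 (U(L) = -⅓*(-49) = 49/3)
S + U(k(f(√(2 + G)))) = 706 + 49/3 = 2167/3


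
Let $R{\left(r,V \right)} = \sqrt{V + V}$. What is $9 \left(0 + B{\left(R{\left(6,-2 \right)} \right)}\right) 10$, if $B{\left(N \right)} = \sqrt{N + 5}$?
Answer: $90 \sqrt{5 + 2 i} \approx 205.09 + 39.496 i$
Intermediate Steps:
$R{\left(r,V \right)} = \sqrt{2} \sqrt{V}$ ($R{\left(r,V \right)} = \sqrt{2 V} = \sqrt{2} \sqrt{V}$)
$B{\left(N \right)} = \sqrt{5 + N}$
$9 \left(0 + B{\left(R{\left(6,-2 \right)} \right)}\right) 10 = 9 \left(0 + \sqrt{5 + \sqrt{2} \sqrt{-2}}\right) 10 = 9 \left(0 + \sqrt{5 + \sqrt{2} i \sqrt{2}}\right) 10 = 9 \left(0 + \sqrt{5 + 2 i}\right) 10 = 9 \sqrt{5 + 2 i} 10 = 9 \cdot 10 \sqrt{5 + 2 i} = 90 \sqrt{5 + 2 i}$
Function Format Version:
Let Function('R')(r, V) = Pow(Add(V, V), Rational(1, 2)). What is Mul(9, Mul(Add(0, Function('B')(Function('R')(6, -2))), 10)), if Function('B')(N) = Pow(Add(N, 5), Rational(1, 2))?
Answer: Mul(90, Pow(Add(5, Mul(2, I)), Rational(1, 2))) ≈ Add(205.09, Mul(39.496, I))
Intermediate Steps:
Function('R')(r, V) = Mul(Pow(2, Rational(1, 2)), Pow(V, Rational(1, 2))) (Function('R')(r, V) = Pow(Mul(2, V), Rational(1, 2)) = Mul(Pow(2, Rational(1, 2)), Pow(V, Rational(1, 2))))
Function('B')(N) = Pow(Add(5, N), Rational(1, 2))
Mul(9, Mul(Add(0, Function('B')(Function('R')(6, -2))), 10)) = Mul(9, Mul(Add(0, Pow(Add(5, Mul(Pow(2, Rational(1, 2)), Pow(-2, Rational(1, 2)))), Rational(1, 2))), 10)) = Mul(9, Mul(Add(0, Pow(Add(5, Mul(Pow(2, Rational(1, 2)), Mul(I, Pow(2, Rational(1, 2))))), Rational(1, 2))), 10)) = Mul(9, Mul(Add(0, Pow(Add(5, Mul(2, I)), Rational(1, 2))), 10)) = Mul(9, Mul(Pow(Add(5, Mul(2, I)), Rational(1, 2)), 10)) = Mul(9, Mul(10, Pow(Add(5, Mul(2, I)), Rational(1, 2)))) = Mul(90, Pow(Add(5, Mul(2, I)), Rational(1, 2)))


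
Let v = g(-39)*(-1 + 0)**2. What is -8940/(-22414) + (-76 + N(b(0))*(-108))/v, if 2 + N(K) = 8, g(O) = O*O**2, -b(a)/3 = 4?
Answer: 273269798/664788033 ≈ 0.41106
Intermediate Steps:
b(a) = -12 (b(a) = -3*4 = -12)
g(O) = O**3
N(K) = 6 (N(K) = -2 + 8 = 6)
v = -59319 (v = (-39)**3*(-1 + 0)**2 = -59319*(-1)**2 = -59319*1 = -59319)
-8940/(-22414) + (-76 + N(b(0))*(-108))/v = -8940/(-22414) + (-76 + 6*(-108))/(-59319) = -8940*(-1/22414) + (-76 - 648)*(-1/59319) = 4470/11207 - 724*(-1/59319) = 4470/11207 + 724/59319 = 273269798/664788033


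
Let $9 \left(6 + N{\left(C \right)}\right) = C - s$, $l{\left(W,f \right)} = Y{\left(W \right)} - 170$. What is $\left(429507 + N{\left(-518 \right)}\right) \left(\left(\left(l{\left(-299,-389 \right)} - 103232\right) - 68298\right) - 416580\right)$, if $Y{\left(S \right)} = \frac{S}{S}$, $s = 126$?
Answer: $- \frac{757872972445}{3} \approx -2.5262 \cdot 10^{11}$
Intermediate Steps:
$Y{\left(S \right)} = 1$
$l{\left(W,f \right)} = -169$ ($l{\left(W,f \right)} = 1 - 170 = -169$)
$N{\left(C \right)} = -20 + \frac{C}{9}$ ($N{\left(C \right)} = -6 + \frac{C - 126}{9} = -6 + \frac{-126 + C}{9} = -6 + \left(-14 + \frac{C}{9}\right) = -20 + \frac{C}{9}$)
$\left(429507 + N{\left(-518 \right)}\right) \left(\left(\left(l{\left(-299,-389 \right)} - 103232\right) - 68298\right) - 416580\right) = \left(429507 + \left(-20 + \frac{1}{9} \left(-518\right)\right)\right) \left(\left(\left(-169 - 103232\right) - 68298\right) - 416580\right) = \left(429507 - \frac{698}{9}\right) \left(\left(-103401 - 68298\right) - 416580\right) = \left(429507 - \frac{698}{9}\right) \left(-171699 - 416580\right) = \frac{3864865}{9} \left(-588279\right) = - \frac{757872972445}{3}$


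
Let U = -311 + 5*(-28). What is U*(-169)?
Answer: 76219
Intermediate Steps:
U = -451 (U = -311 - 140 = -451)
U*(-169) = -451*(-169) = 76219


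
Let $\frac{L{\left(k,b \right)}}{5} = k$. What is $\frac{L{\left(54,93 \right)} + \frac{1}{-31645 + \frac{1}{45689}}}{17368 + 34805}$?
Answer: $\frac{390373623391}{75433205321892} \approx 0.0051751$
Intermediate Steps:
$L{\left(k,b \right)} = 5 k$
$\frac{L{\left(54,93 \right)} + \frac{1}{-31645 + \frac{1}{45689}}}{17368 + 34805} = \frac{5 \cdot 54 + \frac{1}{-31645 + \frac{1}{45689}}}{17368 + 34805} = \frac{270 + \frac{1}{-31645 + \frac{1}{45689}}}{52173} = \left(270 + \frac{1}{- \frac{1445828404}{45689}}\right) \frac{1}{52173} = \left(270 - \frac{45689}{1445828404}\right) \frac{1}{52173} = \frac{390373623391}{1445828404} \cdot \frac{1}{52173} = \frac{390373623391}{75433205321892}$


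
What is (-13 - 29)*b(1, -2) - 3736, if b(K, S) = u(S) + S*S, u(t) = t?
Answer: -3820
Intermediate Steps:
b(K, S) = S + S² (b(K, S) = S + S*S = S + S²)
(-13 - 29)*b(1, -2) - 3736 = (-13 - 29)*(-2*(1 - 2)) - 3736 = -(-84)*(-1) - 3736 = -42*2 - 3736 = -84 - 3736 = -3820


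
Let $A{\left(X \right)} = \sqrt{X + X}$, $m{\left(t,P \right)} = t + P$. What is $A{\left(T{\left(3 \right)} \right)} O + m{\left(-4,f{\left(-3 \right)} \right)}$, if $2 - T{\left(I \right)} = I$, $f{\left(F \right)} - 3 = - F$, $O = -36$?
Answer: $2 - 36 i \sqrt{2} \approx 2.0 - 50.912 i$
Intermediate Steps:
$f{\left(F \right)} = 3 - F$
$m{\left(t,P \right)} = P + t$
$T{\left(I \right)} = 2 - I$
$A{\left(X \right)} = \sqrt{2} \sqrt{X}$ ($A{\left(X \right)} = \sqrt{2 X} = \sqrt{2} \sqrt{X}$)
$A{\left(T{\left(3 \right)} \right)} O + m{\left(-4,f{\left(-3 \right)} \right)} = \sqrt{2} \sqrt{2 - 3} \left(-36\right) + \left(\left(3 - -3\right) - 4\right) = \sqrt{2} \sqrt{2 - 3} \left(-36\right) + \left(\left(3 + 3\right) - 4\right) = \sqrt{2} \sqrt{-1} \left(-36\right) + \left(6 - 4\right) = \sqrt{2} i \left(-36\right) + 2 = i \sqrt{2} \left(-36\right) + 2 = - 36 i \sqrt{2} + 2 = 2 - 36 i \sqrt{2}$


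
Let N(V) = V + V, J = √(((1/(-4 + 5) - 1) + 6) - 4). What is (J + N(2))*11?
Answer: 44 + 11*√2 ≈ 59.556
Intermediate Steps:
J = √2 (J = √(((1/1 - 1) + 6) - 4) = √(((1 - 1) + 6) - 4) = √((0 + 6) - 4) = √(6 - 4) = √2 ≈ 1.4142)
N(V) = 2*V
(J + N(2))*11 = (√2 + 2*2)*11 = (√2 + 4)*11 = (4 + √2)*11 = 44 + 11*√2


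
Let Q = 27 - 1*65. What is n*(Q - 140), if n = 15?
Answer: -2670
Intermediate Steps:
Q = -38 (Q = 27 - 65 = -38)
n*(Q - 140) = 15*(-38 - 140) = 15*(-178) = -2670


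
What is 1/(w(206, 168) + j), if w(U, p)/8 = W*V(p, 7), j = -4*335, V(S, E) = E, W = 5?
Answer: -1/1060 ≈ -0.00094340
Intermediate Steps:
j = -1340
w(U, p) = 280 (w(U, p) = 8*(5*7) = 8*35 = 280)
1/(w(206, 168) + j) = 1/(280 - 1340) = 1/(-1060) = -1/1060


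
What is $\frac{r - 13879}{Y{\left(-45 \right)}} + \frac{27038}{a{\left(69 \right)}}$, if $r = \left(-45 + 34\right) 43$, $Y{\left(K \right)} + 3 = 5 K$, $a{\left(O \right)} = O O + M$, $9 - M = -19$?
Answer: $\frac{6241366}{90991} \approx 68.593$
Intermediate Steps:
$M = 28$ ($M = 9 - -19 = 9 + 19 = 28$)
$a{\left(O \right)} = 28 + O^{2}$ ($a{\left(O \right)} = O O + 28 = O^{2} + 28 = 28 + O^{2}$)
$Y{\left(K \right)} = -3 + 5 K$
$r = -473$ ($r = \left(-11\right) 43 = -473$)
$\frac{r - 13879}{Y{\left(-45 \right)}} + \frac{27038}{a{\left(69 \right)}} = \frac{-473 - 13879}{-3 + 5 \left(-45\right)} + \frac{27038}{28 + 69^{2}} = \frac{-473 - 13879}{-3 - 225} + \frac{27038}{28 + 4761} = - \frac{14352}{-228} + \frac{27038}{4789} = \left(-14352\right) \left(- \frac{1}{228}\right) + 27038 \cdot \frac{1}{4789} = \frac{1196}{19} + \frac{27038}{4789} = \frac{6241366}{90991}$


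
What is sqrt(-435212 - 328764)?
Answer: 2*I*sqrt(190994) ≈ 874.06*I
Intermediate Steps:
sqrt(-435212 - 328764) = sqrt(-763976) = 2*I*sqrt(190994)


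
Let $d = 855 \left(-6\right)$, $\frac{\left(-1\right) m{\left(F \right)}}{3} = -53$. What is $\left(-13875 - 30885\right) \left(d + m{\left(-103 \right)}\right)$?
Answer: $222501960$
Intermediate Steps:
$m{\left(F \right)} = 159$ ($m{\left(F \right)} = \left(-3\right) \left(-53\right) = 159$)
$d = -5130$
$\left(-13875 - 30885\right) \left(d + m{\left(-103 \right)}\right) = \left(-13875 - 30885\right) \left(-5130 + 159\right) = \left(-44760\right) \left(-4971\right) = 222501960$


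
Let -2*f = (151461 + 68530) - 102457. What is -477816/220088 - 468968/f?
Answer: 9391802039/1616738937 ≈ 5.8091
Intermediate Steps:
f = -58767 (f = -((151461 + 68530) - 102457)/2 = -(219991 - 102457)/2 = -½*117534 = -58767)
-477816/220088 - 468968/f = -477816/220088 - 468968/(-58767) = -477816*1/220088 - 468968*(-1/58767) = -59727/27511 + 468968/58767 = 9391802039/1616738937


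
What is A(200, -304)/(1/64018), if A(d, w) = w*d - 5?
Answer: -3892614490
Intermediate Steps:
A(d, w) = -5 + d*w (A(d, w) = d*w - 5 = -5 + d*w)
A(200, -304)/(1/64018) = (-5 + 200*(-304))/(1/64018) = (-5 - 60800)/(1/64018) = -60805*64018 = -3892614490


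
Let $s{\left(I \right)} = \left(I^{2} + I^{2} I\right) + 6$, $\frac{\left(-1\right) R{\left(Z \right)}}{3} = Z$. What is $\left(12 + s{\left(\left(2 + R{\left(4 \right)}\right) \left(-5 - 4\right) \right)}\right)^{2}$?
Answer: $543342945924$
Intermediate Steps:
$R{\left(Z \right)} = - 3 Z$
$s{\left(I \right)} = 6 + I^{2} + I^{3}$ ($s{\left(I \right)} = \left(I^{2} + I^{3}\right) + 6 = 6 + I^{2} + I^{3}$)
$\left(12 + s{\left(\left(2 + R{\left(4 \right)}\right) \left(-5 - 4\right) \right)}\right)^{2} = \left(12 + \left(6 + \left(\left(2 - 12\right) \left(-5 - 4\right)\right)^{2} + \left(\left(2 - 12\right) \left(-5 - 4\right)\right)^{3}\right)\right)^{2} = \left(12 + \left(6 + \left(\left(2 - 12\right) \left(-9\right)\right)^{2} + \left(\left(2 - 12\right) \left(-9\right)\right)^{3}\right)\right)^{2} = \left(12 + \left(6 + \left(\left(-10\right) \left(-9\right)\right)^{2} + \left(\left(-10\right) \left(-9\right)\right)^{3}\right)\right)^{2} = \left(12 + \left(6 + 90^{2} + 90^{3}\right)\right)^{2} = \left(12 + \left(6 + 8100 + 729000\right)\right)^{2} = \left(12 + 737106\right)^{2} = 737118^{2} = 543342945924$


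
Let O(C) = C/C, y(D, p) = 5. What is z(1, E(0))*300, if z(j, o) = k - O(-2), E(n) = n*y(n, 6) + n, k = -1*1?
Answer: -600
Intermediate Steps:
k = -1
E(n) = 6*n (E(n) = n*5 + n = 5*n + n = 6*n)
O(C) = 1
z(j, o) = -2 (z(j, o) = -1 - 1*1 = -1 - 1 = -2)
z(1, E(0))*300 = -2*300 = -600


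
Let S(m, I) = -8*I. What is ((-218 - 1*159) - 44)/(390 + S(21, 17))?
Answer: -421/254 ≈ -1.6575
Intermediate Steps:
((-218 - 1*159) - 44)/(390 + S(21, 17)) = ((-218 - 1*159) - 44)/(390 - 8*17) = ((-218 - 159) - 44)/(390 - 136) = (-377 - 44)/254 = -421*1/254 = -421/254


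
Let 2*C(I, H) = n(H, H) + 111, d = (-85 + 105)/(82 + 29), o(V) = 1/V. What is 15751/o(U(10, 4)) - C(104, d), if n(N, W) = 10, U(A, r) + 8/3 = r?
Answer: 125645/6 ≈ 20941.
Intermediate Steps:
U(A, r) = -8/3 + r
d = 20/111 ≈ 0.18018
C(I, H) = 121/2 (C(I, H) = (10 + 111)/2 = (½)*121 = 121/2)
15751/o(U(10, 4)) - C(104, d) = 15751/(1/(-8/3 + 4)) - 1*121/2 = 15751/(1/(4/3)) - 121/2 = 15751/(¾) - 121/2 = 15751*(4/3) - 121/2 = 63004/3 - 121/2 = 125645/6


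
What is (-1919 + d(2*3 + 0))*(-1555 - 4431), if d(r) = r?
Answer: 11451218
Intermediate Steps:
(-1919 + d(2*3 + 0))*(-1555 - 4431) = (-1919 + (2*3 + 0))*(-1555 - 4431) = (-1919 + (6 + 0))*(-5986) = (-1919 + 6)*(-5986) = -1913*(-5986) = 11451218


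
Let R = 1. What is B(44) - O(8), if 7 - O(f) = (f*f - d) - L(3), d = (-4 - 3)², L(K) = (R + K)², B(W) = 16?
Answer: 8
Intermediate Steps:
L(K) = (1 + K)²
d = 49 (d = (-7)² = 49)
O(f) = 72 - f² (O(f) = 7 - ((f*f - 1*49) - (1 + 3)²) = 7 - ((f² - 49) - 1*4²) = 7 - ((-49 + f²) - 1*16) = 7 - ((-49 + f²) - 16) = 7 - (-65 + f²) = 7 + (65 - f²) = 72 - f²)
B(44) - O(8) = 16 - (72 - 1*8²) = 16 - (72 - 1*64) = 16 - (72 - 64) = 16 - 1*8 = 16 - 8 = 8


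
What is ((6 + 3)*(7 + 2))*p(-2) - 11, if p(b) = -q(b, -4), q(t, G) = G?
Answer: 313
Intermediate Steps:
p(b) = 4 (p(b) = -1*(-4) = 4)
((6 + 3)*(7 + 2))*p(-2) - 11 = ((6 + 3)*(7 + 2))*4 - 11 = (9*9)*4 - 11 = 81*4 - 11 = 324 - 11 = 313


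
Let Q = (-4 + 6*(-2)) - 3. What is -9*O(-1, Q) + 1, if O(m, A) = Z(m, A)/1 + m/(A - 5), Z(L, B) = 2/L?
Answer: 149/8 ≈ 18.625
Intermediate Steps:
Q = -19 (Q = (-4 - 12) - 3 = -16 - 3 = -19)
O(m, A) = 2/m + m/(-5 + A) (O(m, A) = (2/m)/1 + m/(A - 5) = (2/m)*1 + m/(-5 + A) = 2/m + m/(-5 + A))
-9*O(-1, Q) + 1 = -9*(-10 + (-1)² + 2*(-19))/((-1)*(-5 - 19)) + 1 = -(-9)*(-10 + 1 - 38)/(-24) + 1 = -(-9)*(-1)*(-47)/24 + 1 = -9*(-47/24) + 1 = 141/8 + 1 = 149/8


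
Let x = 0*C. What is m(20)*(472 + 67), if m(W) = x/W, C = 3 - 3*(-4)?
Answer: 0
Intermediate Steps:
C = 15 (C = 3 + 12 = 15)
x = 0 (x = 0*15 = 0)
m(W) = 0 (m(W) = 0/W = 0)
m(20)*(472 + 67) = 0*(472 + 67) = 0*539 = 0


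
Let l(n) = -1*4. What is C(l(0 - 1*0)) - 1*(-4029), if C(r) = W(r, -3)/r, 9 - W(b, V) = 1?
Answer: 4027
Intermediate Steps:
W(b, V) = 8 (W(b, V) = 9 - 1*1 = 9 - 1 = 8)
l(n) = -4
C(r) = 8/r
C(l(0 - 1*0)) - 1*(-4029) = 8/(-4) - 1*(-4029) = 8*(-¼) + 4029 = -2 + 4029 = 4027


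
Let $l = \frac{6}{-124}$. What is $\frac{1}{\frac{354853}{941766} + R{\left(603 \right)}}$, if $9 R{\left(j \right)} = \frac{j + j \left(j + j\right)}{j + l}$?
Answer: $\frac{230104826}{30948792799} \approx 0.007435$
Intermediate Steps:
$l = - \frac{3}{62}$ ($l = 6 \left(- \frac{1}{124}\right) = - \frac{3}{62} \approx -0.048387$)
$R{\left(j \right)} = \frac{j + 2 j^{2}}{9 \left(- \frac{3}{62} + j\right)}$ ($R{\left(j \right)} = \frac{\left(j + j \left(j + j\right)\right) \frac{1}{j - \frac{3}{62}}}{9} = \frac{\left(j + j 2 j\right) \frac{1}{- \frac{3}{62} + j}}{9} = \frac{\left(j + 2 j^{2}\right) \frac{1}{- \frac{3}{62} + j}}{9} = \frac{\frac{1}{- \frac{3}{62} + j} \left(j + 2 j^{2}\right)}{9} = \frac{j + 2 j^{2}}{9 \left(- \frac{3}{62} + j\right)}$)
$\frac{1}{\frac{354853}{941766} + R{\left(603 \right)}} = \frac{1}{\frac{354853}{941766} + \frac{62}{9} \cdot 603 \frac{1}{-3 + 62 \cdot 603} \left(1 + 2 \cdot 603\right)} = \frac{1}{354853 \cdot \frac{1}{941766} + \frac{62}{9} \cdot 603 \frac{1}{-3 + 37386} \left(1 + 1206\right)} = \frac{1}{\frac{354853}{941766} + \frac{62}{9} \cdot 603 \cdot \frac{1}{37383} \cdot 1207} = \frac{1}{\frac{354853}{941766} + \frac{294934}{2199}} = \frac{1}{\frac{30948792799}{230104826}} = \frac{230104826}{30948792799}$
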